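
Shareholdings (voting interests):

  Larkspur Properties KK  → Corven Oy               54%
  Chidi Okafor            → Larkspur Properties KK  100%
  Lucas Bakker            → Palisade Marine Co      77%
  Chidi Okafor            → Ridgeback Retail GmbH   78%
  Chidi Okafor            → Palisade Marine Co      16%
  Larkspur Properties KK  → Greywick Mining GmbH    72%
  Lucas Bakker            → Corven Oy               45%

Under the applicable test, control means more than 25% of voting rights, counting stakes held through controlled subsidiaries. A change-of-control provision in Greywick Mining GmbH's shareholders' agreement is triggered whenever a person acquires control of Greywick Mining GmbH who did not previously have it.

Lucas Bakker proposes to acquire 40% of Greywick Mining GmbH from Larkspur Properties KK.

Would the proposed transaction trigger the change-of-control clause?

Yes

The purchase adds only to Lucas's holdings (Larkspur's stake shrinks), so Lucas is the only person who could newly come to control Greywick.
Lucas holds 45% of Corven, so Lucas controls Corven.
Lucas holds 77% of Palisade, so Lucas controls Palisade.
Neither Lucas nor any entity Lucas controls holds any voting interest in Greywick.
So before the transaction, Lucas does not control Greywick.
After the purchase, Lucas holds 40% of Greywick directly, and Larkspur's stake falls to 32%.
Lucas holds 40% of Greywick, so Lucas controls Greywick.
Lucas did not control Greywick before and does after, so the clause is triggered.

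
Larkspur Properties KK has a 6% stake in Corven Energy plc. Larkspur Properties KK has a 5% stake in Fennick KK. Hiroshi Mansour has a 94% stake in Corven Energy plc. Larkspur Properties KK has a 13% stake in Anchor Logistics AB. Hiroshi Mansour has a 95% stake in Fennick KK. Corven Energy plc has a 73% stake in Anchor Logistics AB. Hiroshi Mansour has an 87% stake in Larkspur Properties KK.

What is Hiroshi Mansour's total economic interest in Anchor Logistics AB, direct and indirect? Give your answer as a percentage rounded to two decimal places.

83.74%

Hiroshi reaches Anchor along 3 paths.
Via Larkspur → Corven: 87% × 6% × 73% = 3.8106%.
Via Corven: 94% × 73% = 68.62%.
Via Larkspur: 87% × 13% = 11.31%.
Total: 3.8106% + 68.62% + 11.31% = 83.7406%.
Rounded: 83.74%.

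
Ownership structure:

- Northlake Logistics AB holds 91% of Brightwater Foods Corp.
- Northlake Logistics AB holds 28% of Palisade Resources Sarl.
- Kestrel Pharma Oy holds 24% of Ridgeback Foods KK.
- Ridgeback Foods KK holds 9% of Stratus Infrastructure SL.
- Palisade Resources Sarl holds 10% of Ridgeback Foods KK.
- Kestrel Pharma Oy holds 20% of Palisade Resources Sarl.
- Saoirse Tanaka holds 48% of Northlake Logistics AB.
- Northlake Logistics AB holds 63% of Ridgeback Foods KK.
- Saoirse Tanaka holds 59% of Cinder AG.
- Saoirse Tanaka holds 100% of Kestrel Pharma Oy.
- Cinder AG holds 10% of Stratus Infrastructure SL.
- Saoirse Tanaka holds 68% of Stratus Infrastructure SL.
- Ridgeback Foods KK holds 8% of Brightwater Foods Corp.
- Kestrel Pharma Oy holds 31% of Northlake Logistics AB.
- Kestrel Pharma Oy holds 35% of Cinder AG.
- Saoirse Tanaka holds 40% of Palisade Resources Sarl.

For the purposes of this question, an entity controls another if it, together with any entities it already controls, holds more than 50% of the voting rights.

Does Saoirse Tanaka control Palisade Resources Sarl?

Saoirse holds 100% of Kestrel, so Saoirse controls Kestrel.
Saoirse and Kestrel together hold 48% + 31% = 79% of Northlake, so Saoirse controls Northlake.
Northlake and Saoirse and Kestrel together hold 28% + 40% + 20% = 88% of Palisade, so Saoirse controls Palisade.

Yes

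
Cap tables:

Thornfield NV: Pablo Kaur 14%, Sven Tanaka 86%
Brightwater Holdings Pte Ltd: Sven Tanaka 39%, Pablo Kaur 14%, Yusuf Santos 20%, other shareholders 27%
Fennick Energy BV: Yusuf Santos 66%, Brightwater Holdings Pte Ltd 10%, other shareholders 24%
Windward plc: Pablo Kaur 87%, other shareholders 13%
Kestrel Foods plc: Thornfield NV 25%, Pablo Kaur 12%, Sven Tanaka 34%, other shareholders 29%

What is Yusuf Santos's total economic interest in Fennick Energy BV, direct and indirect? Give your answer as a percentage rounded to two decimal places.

68.00%

Yusuf reaches Fennick along 2 paths.
Direct stake: 66% = 66%.
Via Brightwater: 20% × 10% = 2%.
Total: 66% + 2% = 68%.
Rounded: 68.00%.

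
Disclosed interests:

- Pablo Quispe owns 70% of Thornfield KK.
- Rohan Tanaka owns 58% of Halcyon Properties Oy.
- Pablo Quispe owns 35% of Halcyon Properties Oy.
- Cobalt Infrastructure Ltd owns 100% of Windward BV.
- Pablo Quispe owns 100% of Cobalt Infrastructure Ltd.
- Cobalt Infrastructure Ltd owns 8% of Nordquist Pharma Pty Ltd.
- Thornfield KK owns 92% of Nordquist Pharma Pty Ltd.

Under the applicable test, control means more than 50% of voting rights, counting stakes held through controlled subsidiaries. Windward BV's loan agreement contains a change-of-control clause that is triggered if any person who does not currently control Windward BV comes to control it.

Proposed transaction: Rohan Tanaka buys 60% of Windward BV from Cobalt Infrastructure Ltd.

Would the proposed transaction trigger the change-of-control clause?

Yes

The purchase adds only to Rohan's holdings (Cobalt's stake shrinks), so Rohan is the only person who could newly come to control Windward.
Rohan holds 58% of Halcyon, so Rohan controls Halcyon.
Neither Rohan nor any entity Rohan controls holds any voting interest in Windward.
So before the transaction, Rohan does not control Windward.
After the purchase, Rohan holds 60% of Windward directly, and Cobalt's stake falls to 40%.
Rohan holds 60% of Windward, so Rohan controls Windward.
Rohan did not control Windward before and does after, so the clause is triggered.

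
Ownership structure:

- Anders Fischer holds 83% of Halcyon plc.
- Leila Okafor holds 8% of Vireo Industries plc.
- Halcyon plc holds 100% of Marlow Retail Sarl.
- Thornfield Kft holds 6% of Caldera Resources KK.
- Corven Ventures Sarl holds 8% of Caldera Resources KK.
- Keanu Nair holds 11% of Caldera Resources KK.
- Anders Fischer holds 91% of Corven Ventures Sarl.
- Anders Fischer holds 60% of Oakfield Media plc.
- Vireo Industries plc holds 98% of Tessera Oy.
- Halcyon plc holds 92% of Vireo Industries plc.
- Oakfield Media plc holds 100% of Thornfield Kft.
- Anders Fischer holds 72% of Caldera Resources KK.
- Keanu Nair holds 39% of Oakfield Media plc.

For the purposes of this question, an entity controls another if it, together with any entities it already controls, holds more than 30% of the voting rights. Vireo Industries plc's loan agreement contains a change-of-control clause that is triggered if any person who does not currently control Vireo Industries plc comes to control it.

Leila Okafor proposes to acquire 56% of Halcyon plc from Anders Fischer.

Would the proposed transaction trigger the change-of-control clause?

Yes

The purchase adds only to Leila's holdings (Anders's stake shrinks), so Leila is the only person who could newly come to control Vireo.
Leila's largest direct stake is 8% in Vireo, which does not meet the threshold, so Leila controls no company.
In Vireo, Leila's side holds only 8%, not > 30%.
So before the transaction, Leila does not control Vireo.
After the purchase, Leila holds 56% of Halcyon directly, and Anders's stake falls to 27%.
Leila holds 56% of Halcyon, so Leila controls Halcyon.
Halcyon and Leila together hold 92% + 8% = 100% of Vireo, so Leila controls Vireo.
Leila did not control Vireo before and does after, so the clause is triggered.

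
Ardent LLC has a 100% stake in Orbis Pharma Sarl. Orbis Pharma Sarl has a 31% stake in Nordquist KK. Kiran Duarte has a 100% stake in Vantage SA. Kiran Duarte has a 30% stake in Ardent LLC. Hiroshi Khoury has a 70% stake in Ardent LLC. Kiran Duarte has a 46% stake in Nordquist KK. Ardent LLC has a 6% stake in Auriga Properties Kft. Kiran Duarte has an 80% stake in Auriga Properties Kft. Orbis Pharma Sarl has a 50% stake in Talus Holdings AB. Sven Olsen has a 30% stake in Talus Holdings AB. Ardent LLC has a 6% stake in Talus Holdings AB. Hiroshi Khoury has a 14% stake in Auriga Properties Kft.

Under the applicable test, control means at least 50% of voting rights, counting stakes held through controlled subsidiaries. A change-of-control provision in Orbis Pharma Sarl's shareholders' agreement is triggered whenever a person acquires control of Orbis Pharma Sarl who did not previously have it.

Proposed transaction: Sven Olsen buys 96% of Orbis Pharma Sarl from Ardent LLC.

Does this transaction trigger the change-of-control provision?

The purchase adds only to Sven's holdings (Ardent's stake shrinks), so Sven is the only person who could newly come to control Orbis.
Sven's largest direct stake is 30% in Talus, which does not meet the threshold, so Sven controls no company.
Neither Sven nor any entity Sven controls holds any voting interest in Orbis.
So before the transaction, Sven does not control Orbis.
After the purchase, Sven holds 96% of Orbis directly, and Ardent's stake falls to 4%.
Sven holds 96% of Orbis, so Sven controls Orbis.
Sven did not control Orbis before and does after, so the clause is triggered.

Yes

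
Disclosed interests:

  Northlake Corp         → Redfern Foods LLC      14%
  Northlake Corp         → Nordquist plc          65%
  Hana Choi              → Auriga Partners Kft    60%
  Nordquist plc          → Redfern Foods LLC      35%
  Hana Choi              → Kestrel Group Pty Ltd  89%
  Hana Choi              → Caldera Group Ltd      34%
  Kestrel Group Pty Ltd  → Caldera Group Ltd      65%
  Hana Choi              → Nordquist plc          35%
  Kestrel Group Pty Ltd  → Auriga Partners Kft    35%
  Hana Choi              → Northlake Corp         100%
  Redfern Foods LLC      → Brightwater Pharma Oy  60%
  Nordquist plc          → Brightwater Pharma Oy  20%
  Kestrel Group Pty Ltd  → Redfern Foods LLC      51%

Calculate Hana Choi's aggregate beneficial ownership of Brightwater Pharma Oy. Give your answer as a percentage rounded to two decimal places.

76.63%

Hana reaches Brightwater along 6 paths.
Via Nordquist: 35% × 20% = 7%.
Via Northlake → Nordquist: 100% × 65% × 20% = 13%.
Via Nordquist → Redfern: 35% × 35% × 60% = 7.35%.
Via Northlake → Nordquist → Redfern: 100% × 65% × 35% × 60% = 13.65%.
Via Northlake → Redfern: 100% × 14% × 60% = 8.4%.
Via Kestrel → Redfern: 89% × 51% × 60% = 27.234%.
Total: 7% + 13% + 7.35% + 13.65% + 8.4% + 27.234% = 76.634%.
Rounded: 76.63%.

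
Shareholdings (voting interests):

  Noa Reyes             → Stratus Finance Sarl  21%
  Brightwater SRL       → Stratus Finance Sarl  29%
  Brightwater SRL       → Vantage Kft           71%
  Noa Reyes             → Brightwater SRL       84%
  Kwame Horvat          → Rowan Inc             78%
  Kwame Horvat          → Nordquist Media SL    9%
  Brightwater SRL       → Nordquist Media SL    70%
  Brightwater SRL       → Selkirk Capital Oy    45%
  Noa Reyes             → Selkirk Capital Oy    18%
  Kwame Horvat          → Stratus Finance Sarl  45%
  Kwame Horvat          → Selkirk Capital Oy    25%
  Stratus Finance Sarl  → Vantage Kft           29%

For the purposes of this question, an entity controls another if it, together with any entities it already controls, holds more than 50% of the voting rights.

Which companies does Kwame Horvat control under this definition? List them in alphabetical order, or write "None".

Rowan Inc

Kwame holds 78% of Rowan, so Kwame controls Rowan.
No other company's threshold is met.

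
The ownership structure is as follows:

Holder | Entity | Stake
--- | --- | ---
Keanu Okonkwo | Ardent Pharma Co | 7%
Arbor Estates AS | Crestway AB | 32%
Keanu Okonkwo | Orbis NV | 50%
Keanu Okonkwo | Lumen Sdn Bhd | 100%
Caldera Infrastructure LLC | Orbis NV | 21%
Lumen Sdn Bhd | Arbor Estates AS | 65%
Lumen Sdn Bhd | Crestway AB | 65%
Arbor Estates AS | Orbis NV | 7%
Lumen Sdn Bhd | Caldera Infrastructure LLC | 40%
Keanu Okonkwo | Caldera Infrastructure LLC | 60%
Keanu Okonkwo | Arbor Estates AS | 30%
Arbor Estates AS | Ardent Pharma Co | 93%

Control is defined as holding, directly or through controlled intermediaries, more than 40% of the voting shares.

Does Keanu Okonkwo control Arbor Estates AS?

Keanu holds 100% of Lumen, so Keanu controls Lumen.
Keanu and Lumen together hold 30% + 65% = 95% of Arbor, so Keanu controls Arbor.

Yes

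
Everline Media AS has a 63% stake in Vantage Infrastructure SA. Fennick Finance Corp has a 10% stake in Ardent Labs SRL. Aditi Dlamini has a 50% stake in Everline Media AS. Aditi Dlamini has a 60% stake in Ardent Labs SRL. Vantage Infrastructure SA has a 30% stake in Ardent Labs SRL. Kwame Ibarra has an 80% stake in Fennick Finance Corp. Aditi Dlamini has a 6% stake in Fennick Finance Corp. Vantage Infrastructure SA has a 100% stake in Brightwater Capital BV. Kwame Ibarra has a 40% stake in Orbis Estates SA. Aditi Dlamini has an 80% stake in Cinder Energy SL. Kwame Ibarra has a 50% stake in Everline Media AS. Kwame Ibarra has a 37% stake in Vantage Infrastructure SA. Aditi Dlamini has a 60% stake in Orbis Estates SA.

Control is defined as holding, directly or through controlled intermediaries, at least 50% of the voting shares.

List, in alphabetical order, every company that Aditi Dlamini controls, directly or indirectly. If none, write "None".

Aditi holds 50% of Everline, so Aditi controls Everline.
Everline holds 63% of Vantage, so Aditi controls Vantage.
Aditi holds 80% of Cinder, so Aditi controls Cinder.
Aditi holds 60% of Orbis, so Aditi controls Orbis.
Vantage holds 100% of Brightwater, so Aditi controls Brightwater.
Vantage and Aditi together hold 30% + 60% = 90% of Ardent, so Aditi controls Ardent.
No other company's threshold is met.

Ardent Labs SRL, Brightwater Capital BV, Cinder Energy SL, Everline Media AS, Orbis Estates SA, Vantage Infrastructure SA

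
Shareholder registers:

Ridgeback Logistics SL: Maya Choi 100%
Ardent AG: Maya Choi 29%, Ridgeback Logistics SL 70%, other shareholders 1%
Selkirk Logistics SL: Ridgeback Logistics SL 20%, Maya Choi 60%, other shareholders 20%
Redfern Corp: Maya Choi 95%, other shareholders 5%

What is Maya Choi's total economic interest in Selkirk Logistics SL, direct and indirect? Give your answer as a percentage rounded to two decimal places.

80.00%

Maya reaches Selkirk along 2 paths.
Via Ridgeback: 100% × 20% = 20%.
Direct stake: 60% = 60%.
Total: 20% + 60% = 80%.
Rounded: 80.00%.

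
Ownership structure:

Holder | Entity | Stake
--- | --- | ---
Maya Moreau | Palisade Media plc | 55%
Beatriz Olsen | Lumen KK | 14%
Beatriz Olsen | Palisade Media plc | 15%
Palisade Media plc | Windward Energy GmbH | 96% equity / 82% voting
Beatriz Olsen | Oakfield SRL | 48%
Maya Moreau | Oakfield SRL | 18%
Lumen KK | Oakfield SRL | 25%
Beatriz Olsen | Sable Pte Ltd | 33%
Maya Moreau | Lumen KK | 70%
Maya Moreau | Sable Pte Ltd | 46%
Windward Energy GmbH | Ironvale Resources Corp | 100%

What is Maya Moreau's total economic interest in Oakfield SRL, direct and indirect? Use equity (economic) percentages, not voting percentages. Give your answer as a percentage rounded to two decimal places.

Maya reaches Oakfield along 2 paths.
Via Lumen: 70% × 25% = 17.5%.
Direct stake: 18% = 18%.
Total: 17.5% + 18% = 35.5%.
Rounded: 35.50%.

35.50%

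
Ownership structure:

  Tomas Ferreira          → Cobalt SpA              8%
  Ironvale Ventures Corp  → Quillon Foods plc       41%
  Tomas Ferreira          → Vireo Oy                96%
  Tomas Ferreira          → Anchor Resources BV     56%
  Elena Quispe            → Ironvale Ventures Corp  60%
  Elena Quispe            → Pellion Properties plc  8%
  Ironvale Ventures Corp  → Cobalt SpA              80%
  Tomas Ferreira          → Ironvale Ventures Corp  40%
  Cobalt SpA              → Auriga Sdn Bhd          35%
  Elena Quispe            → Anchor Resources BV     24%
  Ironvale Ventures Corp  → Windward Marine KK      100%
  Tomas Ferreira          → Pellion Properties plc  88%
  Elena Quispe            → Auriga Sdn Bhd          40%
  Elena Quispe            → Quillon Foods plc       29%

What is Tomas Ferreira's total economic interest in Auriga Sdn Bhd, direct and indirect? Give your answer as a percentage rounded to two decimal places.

Tomas reaches Auriga along 2 paths.
Via Ironvale → Cobalt: 40% × 80% × 35% = 11.2%.
Via Cobalt: 8% × 35% = 2.8%.
Total: 11.2% + 2.8% = 14%.
Rounded: 14.00%.

14.00%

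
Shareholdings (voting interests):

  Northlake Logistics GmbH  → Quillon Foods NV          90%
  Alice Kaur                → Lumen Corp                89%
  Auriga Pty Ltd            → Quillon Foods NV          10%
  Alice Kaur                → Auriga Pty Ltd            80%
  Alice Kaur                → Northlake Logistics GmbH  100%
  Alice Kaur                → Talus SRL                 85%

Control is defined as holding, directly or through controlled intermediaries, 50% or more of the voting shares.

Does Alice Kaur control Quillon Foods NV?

Alice holds 100% of Northlake, so Alice controls Northlake.
Alice holds 80% of Auriga, so Alice controls Auriga.
Auriga and Northlake together hold 10% + 90% = 100% of Quillon, so Alice controls Quillon.

Yes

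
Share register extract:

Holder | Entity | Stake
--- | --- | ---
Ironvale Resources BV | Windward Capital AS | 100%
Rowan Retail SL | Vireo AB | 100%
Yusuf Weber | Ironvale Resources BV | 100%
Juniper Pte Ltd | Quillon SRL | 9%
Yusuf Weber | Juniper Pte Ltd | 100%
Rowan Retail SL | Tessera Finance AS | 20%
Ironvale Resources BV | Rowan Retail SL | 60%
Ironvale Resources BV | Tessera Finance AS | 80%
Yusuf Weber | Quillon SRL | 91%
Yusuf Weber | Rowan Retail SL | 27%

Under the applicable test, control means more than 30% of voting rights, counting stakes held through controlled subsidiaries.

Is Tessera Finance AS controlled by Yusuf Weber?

Yusuf holds 100% of Ironvale, so Yusuf controls Ironvale.
Yusuf and Ironvale together hold 27% + 60% = 87% of Rowan, so Yusuf controls Rowan.
Rowan and Ironvale together hold 20% + 80% = 100% of Tessera, so Yusuf controls Tessera.

Yes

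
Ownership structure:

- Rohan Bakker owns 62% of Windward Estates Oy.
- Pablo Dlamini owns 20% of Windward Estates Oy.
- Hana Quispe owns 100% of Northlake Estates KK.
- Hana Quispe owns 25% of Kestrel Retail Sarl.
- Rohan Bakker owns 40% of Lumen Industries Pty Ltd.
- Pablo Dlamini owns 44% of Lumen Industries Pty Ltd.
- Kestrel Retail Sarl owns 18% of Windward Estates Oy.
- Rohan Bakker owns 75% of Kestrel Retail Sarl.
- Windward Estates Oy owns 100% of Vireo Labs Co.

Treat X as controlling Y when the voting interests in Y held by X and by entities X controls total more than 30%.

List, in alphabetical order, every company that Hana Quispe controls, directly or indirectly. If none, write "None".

Northlake Estates KK

Hana holds 100% of Northlake, so Hana controls Northlake.
No other company's threshold is met.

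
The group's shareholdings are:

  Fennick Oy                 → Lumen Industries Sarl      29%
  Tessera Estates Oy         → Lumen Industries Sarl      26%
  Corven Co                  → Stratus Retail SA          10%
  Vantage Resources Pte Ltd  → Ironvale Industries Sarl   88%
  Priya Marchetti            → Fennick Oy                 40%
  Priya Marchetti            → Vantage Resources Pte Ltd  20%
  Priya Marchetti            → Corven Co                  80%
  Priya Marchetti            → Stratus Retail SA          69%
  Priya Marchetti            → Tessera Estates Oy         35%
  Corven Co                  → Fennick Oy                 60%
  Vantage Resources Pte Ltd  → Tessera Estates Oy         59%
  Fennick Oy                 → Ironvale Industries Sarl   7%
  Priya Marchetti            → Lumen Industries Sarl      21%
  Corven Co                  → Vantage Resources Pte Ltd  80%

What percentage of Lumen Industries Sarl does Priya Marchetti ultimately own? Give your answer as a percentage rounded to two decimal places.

Priya reaches Lumen along 6 paths.
Via Tessera: 35% × 26% = 9.1%.
Via Vantage → Tessera: 20% × 59% × 26% = 3.068%.
Via Corven → Vantage → Tessera: 80% × 80% × 59% × 26% = 9.8176%.
Via Corven → Fennick: 80% × 60% × 29% = 13.92%.
Via Fennick: 40% × 29% = 11.6%.
Direct stake: 21% = 21%.
Total: 9.1% + 3.068% + 9.8176% + 13.92% + 11.6% + 21% = 68.5056%.
Rounded: 68.51%.

68.51%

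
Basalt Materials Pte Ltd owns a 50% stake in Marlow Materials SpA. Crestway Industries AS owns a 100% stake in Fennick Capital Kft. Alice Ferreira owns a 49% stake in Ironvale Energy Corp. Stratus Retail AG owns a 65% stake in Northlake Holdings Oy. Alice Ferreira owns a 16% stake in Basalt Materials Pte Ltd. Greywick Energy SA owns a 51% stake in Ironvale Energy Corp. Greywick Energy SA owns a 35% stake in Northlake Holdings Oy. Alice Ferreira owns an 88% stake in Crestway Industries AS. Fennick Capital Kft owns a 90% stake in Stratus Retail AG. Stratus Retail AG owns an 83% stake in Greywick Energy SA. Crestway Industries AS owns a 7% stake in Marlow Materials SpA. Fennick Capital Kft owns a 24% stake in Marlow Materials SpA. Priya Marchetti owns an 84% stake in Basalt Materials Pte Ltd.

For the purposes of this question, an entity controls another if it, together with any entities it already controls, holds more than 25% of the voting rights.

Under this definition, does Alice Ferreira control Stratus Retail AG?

Alice holds 88% of Crestway, so Alice controls Crestway.
Crestway holds 100% of Fennick, so Alice controls Fennick.
Fennick holds 90% of Stratus, so Alice controls Stratus.

Yes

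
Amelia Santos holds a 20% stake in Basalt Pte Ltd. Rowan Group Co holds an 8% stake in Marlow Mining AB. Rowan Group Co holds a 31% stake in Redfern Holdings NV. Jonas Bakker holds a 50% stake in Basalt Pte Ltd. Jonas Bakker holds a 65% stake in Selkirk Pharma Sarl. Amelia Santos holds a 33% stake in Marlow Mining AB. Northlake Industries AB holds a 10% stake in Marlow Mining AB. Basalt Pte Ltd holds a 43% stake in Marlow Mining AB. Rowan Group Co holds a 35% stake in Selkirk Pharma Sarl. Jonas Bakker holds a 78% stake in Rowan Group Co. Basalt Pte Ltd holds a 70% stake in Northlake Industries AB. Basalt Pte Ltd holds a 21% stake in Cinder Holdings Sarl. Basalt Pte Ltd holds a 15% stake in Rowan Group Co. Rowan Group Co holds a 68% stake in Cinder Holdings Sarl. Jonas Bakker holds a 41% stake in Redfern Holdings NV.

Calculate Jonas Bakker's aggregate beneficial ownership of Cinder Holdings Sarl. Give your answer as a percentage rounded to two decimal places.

Jonas reaches Cinder along 3 paths.
Via Basalt: 50% × 21% = 10.5%.
Via Rowan: 78% × 68% = 53.04%.
Via Basalt → Rowan: 50% × 15% × 68% = 5.1%.
Total: 10.5% + 53.04% + 5.1% = 68.64%.

68.64%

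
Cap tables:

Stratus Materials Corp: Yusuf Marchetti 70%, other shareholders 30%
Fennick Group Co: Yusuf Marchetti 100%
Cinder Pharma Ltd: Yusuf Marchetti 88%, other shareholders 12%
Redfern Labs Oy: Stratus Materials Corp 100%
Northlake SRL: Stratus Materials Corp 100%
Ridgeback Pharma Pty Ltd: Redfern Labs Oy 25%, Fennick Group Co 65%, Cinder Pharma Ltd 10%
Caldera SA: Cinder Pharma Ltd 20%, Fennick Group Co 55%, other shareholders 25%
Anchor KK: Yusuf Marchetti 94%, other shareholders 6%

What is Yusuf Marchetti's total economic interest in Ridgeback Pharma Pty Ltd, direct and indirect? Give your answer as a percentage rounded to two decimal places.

91.30%

Yusuf reaches Ridgeback along 3 paths.
Via Stratus → Redfern: 70% × 100% × 25% = 17.5%.
Via Fennick: 100% × 65% = 65%.
Via Cinder: 88% × 10% = 8.8%.
Total: 17.5% + 65% + 8.8% = 91.3%.
Rounded: 91.30%.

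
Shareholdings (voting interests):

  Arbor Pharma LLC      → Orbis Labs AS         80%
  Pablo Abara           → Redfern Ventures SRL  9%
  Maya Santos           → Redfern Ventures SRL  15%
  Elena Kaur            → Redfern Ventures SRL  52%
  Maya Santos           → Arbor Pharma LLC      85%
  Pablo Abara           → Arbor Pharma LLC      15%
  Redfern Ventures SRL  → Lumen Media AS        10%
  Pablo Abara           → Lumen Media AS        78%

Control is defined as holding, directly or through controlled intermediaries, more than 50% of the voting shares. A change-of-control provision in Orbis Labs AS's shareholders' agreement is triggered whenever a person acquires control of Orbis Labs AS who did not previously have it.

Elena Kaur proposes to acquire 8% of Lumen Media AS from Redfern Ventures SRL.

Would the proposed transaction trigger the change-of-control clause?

The purchase adds only to Elena's holdings (Redfern's stake shrinks), so Elena is the only person who could newly come to control Orbis.
Elena holds 52% of Redfern, so Elena controls Redfern.
Neither Elena nor any entity Elena controls holds any voting interest in Orbis.
So before the transaction, Elena does not control Orbis.
After the purchase, Elena holds 8% of Lumen directly, and Redfern's stake falls to 2%.
Elena's side now holds 2% + 8% = 10% of Lumen, not > 50%, so Elena still does not control Lumen.
After the transaction, neither Elena nor any entity Elena controls holds a voting interest in Orbis, so Elena still does not control it.
No new person acquires control, so the clause is not triggered.

No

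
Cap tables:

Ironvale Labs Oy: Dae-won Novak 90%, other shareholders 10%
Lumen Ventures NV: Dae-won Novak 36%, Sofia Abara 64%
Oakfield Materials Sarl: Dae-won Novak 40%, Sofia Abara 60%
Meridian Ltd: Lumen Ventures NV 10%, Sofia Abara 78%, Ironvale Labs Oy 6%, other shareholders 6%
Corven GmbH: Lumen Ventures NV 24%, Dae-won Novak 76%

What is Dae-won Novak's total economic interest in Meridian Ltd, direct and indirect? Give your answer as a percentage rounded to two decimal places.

Dae-won reaches Meridian along 2 paths.
Via Lumen: 36% × 10% = 3.6%.
Via Ironvale: 90% × 6% = 5.4%.
Total: 3.6% + 5.4% = 9%.
Rounded: 9.00%.

9.00%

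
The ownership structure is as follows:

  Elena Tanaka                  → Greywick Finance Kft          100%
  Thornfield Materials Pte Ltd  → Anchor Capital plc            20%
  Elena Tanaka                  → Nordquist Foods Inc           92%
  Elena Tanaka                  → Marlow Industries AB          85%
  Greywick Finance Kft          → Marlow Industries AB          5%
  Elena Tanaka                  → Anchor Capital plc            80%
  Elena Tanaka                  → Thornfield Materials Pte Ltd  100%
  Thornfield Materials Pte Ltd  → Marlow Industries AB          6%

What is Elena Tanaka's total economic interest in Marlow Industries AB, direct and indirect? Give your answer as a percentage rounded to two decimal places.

96.00%

Elena reaches Marlow along 3 paths.
Direct stake: 85% = 85%.
Via Thornfield: 100% × 6% = 6%.
Via Greywick: 100% × 5% = 5%.
Total: 85% + 6% + 5% = 96%.
Rounded: 96.00%.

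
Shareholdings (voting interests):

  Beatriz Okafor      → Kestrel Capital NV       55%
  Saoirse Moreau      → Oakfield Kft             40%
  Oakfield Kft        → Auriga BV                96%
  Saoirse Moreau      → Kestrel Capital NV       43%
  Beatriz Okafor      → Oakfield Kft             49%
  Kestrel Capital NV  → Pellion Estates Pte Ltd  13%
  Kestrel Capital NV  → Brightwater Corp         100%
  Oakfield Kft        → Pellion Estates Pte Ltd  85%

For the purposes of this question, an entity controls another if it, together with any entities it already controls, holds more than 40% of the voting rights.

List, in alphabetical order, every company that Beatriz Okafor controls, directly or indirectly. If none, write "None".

Beatriz holds 55% of Kestrel, so Beatriz controls Kestrel.
Beatriz holds 49% of Oakfield, so Beatriz controls Oakfield.
Oakfield and Kestrel together hold 85% + 13% = 98% of Pellion, so Beatriz controls Pellion.
Oakfield holds 96% of Auriga, so Beatriz controls Auriga.
Kestrel holds 100% of Brightwater, so Beatriz controls Brightwater.

Auriga BV, Brightwater Corp, Kestrel Capital NV, Oakfield Kft, Pellion Estates Pte Ltd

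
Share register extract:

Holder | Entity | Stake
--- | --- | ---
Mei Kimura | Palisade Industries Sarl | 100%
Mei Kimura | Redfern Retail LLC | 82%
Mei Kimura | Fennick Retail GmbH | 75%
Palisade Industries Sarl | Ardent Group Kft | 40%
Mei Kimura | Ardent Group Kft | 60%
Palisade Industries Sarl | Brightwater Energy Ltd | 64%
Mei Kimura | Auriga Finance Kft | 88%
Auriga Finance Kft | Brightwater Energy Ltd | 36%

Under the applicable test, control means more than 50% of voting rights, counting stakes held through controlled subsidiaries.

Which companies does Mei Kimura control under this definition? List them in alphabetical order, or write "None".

Mei holds 100% of Palisade, so Mei controls Palisade.
Mei holds 88% of Auriga, so Mei controls Auriga.
Mei holds 75% of Fennick, so Mei controls Fennick.
Palisade and Auriga together hold 64% + 36% = 100% of Brightwater, so Mei controls Brightwater.
Palisade and Mei together hold 40% + 60% = 100% of Ardent, so Mei controls Ardent.
Mei holds 82% of Redfern, so Mei controls Redfern.

Ardent Group Kft, Auriga Finance Kft, Brightwater Energy Ltd, Fennick Retail GmbH, Palisade Industries Sarl, Redfern Retail LLC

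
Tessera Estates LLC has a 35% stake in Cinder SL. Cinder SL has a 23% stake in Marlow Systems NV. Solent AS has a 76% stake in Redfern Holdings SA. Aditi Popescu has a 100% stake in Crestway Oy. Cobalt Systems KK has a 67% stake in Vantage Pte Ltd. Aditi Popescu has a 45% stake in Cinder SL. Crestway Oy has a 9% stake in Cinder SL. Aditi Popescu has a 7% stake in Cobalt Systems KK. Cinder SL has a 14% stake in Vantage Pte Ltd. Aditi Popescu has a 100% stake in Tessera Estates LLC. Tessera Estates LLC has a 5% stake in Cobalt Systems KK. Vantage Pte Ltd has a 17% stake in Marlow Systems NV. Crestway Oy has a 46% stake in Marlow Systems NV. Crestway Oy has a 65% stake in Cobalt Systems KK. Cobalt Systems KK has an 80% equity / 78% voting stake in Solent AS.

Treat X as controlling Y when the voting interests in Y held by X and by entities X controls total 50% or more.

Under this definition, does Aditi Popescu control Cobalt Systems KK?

Yes

Aditi holds 100% of Crestway, so Aditi controls Crestway.
Aditi holds 100% of Tessera, so Aditi controls Tessera.
Crestway and Tessera and Aditi together hold 65% + 5% + 7% = 77% of Cobalt, so Aditi controls Cobalt.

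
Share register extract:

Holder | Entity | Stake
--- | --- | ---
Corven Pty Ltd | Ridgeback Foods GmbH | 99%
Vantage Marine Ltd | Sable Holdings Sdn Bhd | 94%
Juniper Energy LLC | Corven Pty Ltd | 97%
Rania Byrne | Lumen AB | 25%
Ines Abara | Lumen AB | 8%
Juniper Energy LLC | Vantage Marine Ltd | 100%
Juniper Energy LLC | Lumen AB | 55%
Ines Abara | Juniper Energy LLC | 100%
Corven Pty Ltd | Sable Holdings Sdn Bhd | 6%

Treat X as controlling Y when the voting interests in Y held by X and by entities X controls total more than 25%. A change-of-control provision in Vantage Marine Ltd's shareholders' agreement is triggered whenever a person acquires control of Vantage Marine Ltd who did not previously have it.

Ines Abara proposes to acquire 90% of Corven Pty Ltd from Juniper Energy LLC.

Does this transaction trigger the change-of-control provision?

No

The purchase adds only to Ines's holdings (Juniper's stake shrinks), so Ines is the only person who could newly come to control Vantage.
Ines holds 100% of Juniper, so Ines controls Juniper.
Juniper holds 100% of Vantage, so Ines controls Vantage.
So Ines already controls Vantage before the transaction.
After the purchase, Ines holds 90% of Corven directly, and Juniper's stake falls to 7%.
Ines controlled Vantage already, so this is not a new person acquiring control; every other person's position is unchanged or reduced.
No new person acquires control, so the clause is not triggered.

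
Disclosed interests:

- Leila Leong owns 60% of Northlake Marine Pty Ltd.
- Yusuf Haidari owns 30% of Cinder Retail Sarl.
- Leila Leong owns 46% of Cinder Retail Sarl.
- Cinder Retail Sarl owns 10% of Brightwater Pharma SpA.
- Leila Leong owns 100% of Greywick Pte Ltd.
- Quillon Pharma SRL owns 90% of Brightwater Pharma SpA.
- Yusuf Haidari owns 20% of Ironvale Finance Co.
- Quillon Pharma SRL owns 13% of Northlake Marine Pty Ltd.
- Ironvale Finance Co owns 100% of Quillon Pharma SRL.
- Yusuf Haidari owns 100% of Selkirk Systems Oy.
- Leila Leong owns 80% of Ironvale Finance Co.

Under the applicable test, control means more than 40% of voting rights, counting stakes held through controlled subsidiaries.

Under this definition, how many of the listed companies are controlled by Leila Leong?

Leila holds 100% of Greywick, so Leila controls Greywick.
Leila holds 80% of Ironvale, so Leila controls Ironvale.
Leila holds 46% of Cinder, so Leila controls Cinder.
Ironvale holds 100% of Quillon, so Leila controls Quillon.
Quillon and Leila together hold 13% + 60% = 73% of Northlake, so Leila controls Northlake.
Quillon and Cinder together hold 90% + 10% = 100% of Brightwater, so Leila controls Brightwater.
No other company's threshold is met.
Leila controls 6 companies.

6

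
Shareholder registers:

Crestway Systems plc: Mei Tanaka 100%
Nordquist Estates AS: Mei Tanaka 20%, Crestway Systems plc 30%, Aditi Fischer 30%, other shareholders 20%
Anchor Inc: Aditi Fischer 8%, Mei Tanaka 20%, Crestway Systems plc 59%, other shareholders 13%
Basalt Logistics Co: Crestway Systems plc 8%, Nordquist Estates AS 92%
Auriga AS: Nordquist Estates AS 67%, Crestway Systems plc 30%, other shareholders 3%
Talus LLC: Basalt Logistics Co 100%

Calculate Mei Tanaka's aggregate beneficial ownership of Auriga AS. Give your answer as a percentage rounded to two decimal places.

Mei reaches Auriga along 3 paths.
Via Nordquist: 20% × 67% = 13.4%.
Via Crestway → Nordquist: 100% × 30% × 67% = 20.1%.
Via Crestway: 100% × 30% = 30%.
Total: 13.4% + 20.1% + 30% = 63.5%.
Rounded: 63.50%.

63.50%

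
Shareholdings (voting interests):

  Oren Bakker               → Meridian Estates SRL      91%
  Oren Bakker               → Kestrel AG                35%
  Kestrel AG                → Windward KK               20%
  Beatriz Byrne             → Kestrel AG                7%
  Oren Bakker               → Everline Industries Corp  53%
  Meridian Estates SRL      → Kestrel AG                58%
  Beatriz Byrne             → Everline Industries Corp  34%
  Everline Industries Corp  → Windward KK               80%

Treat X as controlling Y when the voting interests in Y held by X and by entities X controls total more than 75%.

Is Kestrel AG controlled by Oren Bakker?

Oren holds 91% of Meridian, so Oren controls Meridian.
Oren and Meridian together hold 35% + 58% = 93% of Kestrel, so Oren controls Kestrel.

Yes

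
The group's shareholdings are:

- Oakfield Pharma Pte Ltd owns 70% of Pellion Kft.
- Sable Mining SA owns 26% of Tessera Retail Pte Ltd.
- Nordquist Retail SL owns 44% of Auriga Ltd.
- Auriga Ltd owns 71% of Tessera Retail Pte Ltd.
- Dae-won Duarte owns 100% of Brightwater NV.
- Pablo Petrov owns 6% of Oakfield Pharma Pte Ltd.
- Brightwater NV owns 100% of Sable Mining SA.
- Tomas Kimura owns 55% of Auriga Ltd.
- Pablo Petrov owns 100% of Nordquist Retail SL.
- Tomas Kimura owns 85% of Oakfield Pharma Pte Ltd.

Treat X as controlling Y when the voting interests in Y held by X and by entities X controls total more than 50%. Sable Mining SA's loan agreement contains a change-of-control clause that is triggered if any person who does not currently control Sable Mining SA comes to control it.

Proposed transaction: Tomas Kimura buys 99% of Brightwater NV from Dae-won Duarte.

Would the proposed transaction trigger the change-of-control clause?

Yes

The purchase adds only to Tomas's holdings (Dae-won's stake shrinks), so Tomas is the only person who could newly come to control Sable.
Tomas holds 85% of Oakfield, so Tomas controls Oakfield.
Tomas holds 55% of Auriga, so Tomas controls Auriga.
Oakfield holds 70% of Pellion, so Tomas controls Pellion.
Auriga holds 71% of Tessera, so Tomas controls Tessera.
Neither Tomas nor any entity Tomas controls holds any voting interest in Sable.
So before the transaction, Tomas does not control Sable.
After the purchase, Tomas holds 99% of Brightwater directly, and Dae-won's stake falls to 1%.
Tomas holds 99% of Brightwater, so Tomas controls Brightwater.
Brightwater holds 100% of Sable, so Tomas controls Sable.
Tomas did not control Sable before and does after, so the clause is triggered.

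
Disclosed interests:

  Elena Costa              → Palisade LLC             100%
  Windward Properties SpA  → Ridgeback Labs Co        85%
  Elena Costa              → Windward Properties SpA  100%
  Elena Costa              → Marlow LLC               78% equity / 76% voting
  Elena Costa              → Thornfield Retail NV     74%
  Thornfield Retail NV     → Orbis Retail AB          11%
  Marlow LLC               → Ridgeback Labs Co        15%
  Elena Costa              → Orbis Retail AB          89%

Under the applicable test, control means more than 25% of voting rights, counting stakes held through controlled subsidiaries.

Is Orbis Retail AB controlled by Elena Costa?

Yes

Elena holds 74% of Thornfield, so Elena controls Thornfield.
Thornfield and Elena together hold 11% + 89% = 100% of Orbis, so Elena controls Orbis.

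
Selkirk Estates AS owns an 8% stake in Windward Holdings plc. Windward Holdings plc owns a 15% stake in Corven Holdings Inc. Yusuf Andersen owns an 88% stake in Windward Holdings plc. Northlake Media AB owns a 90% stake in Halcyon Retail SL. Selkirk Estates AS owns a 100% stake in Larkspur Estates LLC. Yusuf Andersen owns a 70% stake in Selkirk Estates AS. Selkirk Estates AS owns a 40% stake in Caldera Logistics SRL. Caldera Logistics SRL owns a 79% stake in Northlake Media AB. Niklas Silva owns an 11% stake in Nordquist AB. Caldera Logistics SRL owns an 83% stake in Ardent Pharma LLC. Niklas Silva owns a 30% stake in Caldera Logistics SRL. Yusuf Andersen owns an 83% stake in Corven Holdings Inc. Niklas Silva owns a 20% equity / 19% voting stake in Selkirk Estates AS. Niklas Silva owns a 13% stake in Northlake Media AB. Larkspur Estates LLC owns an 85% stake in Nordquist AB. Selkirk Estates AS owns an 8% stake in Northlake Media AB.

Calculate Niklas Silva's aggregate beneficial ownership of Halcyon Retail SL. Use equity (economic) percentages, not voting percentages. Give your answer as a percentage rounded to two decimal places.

Niklas reaches Halcyon along 4 paths.
Via Northlake: 13% × 90% = 11.7%.
Via Selkirk → Northlake: 20% × 8% × 90% = 1.44%.
Via Caldera → Northlake: 30% × 79% × 90% = 21.33%.
Via Selkirk → Caldera → Northlake: 20% × 40% × 79% × 90% = 5.688%.
Total: 11.7% + 1.44% + 21.33% + 5.688% = 40.158%.
Rounded: 40.16%.

40.16%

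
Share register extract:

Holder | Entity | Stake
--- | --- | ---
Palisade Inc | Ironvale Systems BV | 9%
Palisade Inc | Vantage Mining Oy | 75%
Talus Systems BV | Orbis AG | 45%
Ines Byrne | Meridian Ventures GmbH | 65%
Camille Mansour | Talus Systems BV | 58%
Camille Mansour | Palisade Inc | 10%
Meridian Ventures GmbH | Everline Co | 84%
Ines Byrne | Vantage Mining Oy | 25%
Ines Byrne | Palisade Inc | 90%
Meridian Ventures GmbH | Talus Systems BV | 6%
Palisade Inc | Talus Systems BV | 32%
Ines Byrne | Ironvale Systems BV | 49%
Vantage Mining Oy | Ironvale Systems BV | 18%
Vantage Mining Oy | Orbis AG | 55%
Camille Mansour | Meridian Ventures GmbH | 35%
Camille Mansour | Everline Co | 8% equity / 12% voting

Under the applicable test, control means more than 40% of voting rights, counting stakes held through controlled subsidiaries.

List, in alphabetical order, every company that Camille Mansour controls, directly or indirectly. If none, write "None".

Orbis AG, Talus Systems BV

Camille holds 58% of Talus, so Camille controls Talus.
Talus holds 45% of Orbis, so Camille controls Orbis.
No other company's threshold is met.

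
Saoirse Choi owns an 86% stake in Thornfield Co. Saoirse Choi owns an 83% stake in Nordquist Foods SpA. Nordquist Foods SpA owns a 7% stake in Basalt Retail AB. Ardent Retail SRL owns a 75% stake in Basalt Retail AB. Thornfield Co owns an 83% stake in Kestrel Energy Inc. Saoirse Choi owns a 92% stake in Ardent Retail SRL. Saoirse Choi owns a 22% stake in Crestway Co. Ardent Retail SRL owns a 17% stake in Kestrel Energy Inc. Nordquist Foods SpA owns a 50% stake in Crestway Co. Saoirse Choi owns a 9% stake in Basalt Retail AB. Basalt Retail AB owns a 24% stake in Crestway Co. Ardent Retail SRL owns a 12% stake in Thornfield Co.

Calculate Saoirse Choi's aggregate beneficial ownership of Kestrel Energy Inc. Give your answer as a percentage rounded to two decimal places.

Saoirse reaches Kestrel along 3 paths.
Via Thornfield: 86% × 83% = 71.38%.
Via Ardent → Thornfield: 92% × 12% × 83% = 9.1632%.
Via Ardent: 92% × 17% = 15.64%.
Total: 71.38% + 9.1632% + 15.64% = 96.1832%.
Rounded: 96.18%.

96.18%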